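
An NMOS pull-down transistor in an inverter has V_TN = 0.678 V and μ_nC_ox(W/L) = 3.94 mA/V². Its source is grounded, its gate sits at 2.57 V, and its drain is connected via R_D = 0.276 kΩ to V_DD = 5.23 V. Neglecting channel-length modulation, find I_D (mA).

I_D = 7.05 mA

V_GS = V_G = 2.57 V, so V_ov = 2.57 − 0.678 = 1.89 V.
Assume saturation: I_D = ½ k_n V_ov² = 0.5 × 3.94 × 1.89² = 7.05 mA, giving V_DS = V_DD − I_D R_D = 5.23 − 7.05 × 0.276 = 3.28 V.
V_DS = 3.28 V ≥ V_ov = 1.89 V, confirming saturation.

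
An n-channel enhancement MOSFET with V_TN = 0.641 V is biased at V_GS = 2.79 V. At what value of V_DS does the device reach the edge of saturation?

The boundary between triode and saturation is V_DS = V_GS − V_TN = V_ov.
V_ov = 2.79 − 0.641 = 2.15 V.

V_DS,sat = 2.15 V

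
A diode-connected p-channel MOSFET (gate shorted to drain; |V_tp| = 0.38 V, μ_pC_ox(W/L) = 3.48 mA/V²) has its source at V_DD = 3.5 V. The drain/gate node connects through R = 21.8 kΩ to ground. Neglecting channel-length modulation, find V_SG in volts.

With gate tied to drain, V_SG = V_SD ≥ V_SG − |V_tp|, so the device is in saturation.
KCL at the drain: ½ k_p (V_SG − |V_tp|)² = (V_DD − V_SG)/R.
Let x = V_SG − 0.38. Then 37.9 x² + x − 3.12 = 0, giving x = 0.274 V (positive root), so V_SG = 0.654 V.
I_D = (V_DD − V_SG)/R = (3.5 − 0.654) / 21.8 = 0.131 mA.

V_SG = 0.654 V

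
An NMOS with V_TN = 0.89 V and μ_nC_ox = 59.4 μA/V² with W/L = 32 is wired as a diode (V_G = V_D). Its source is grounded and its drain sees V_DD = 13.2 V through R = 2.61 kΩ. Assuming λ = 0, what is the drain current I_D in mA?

With gate tied to drain, V_GS = V_DS ≥ V_GS − V_TN, so the device is in saturation.
k_n = μ_nC_ox · (W/L) = 1.901 mA/V².
KCL at the drain: ½ k_n (V_GS − V_TN)² = (V_DD − V_GS)/R.
Let x = V_GS − 0.89. Then 2.48 x² + x − 12.31 = 0, giving x = 2.04 V (positive root), so V_GS = 2.93 V.
I_D = (V_DD − V_GS)/R = (13.2 − 2.93) / 2.61 = 3.94 mA.

I_D = 3.94 mA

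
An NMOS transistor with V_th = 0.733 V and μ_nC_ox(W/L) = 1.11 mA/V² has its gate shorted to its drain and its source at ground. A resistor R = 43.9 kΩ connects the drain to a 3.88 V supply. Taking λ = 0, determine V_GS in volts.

With gate tied to drain, V_GS = V_DS ≥ V_GS − V_th, so the device is in saturation.
KCL at the drain: ½ k_n (V_GS − V_th)² = (V_DD − V_GS)/R.
Let x = V_GS − 0.733. Then 24.4 x² + x − 3.147 = 0, giving x = 0.339 V (positive root), so V_GS = 1.07 V.
I_D = (V_DD − V_GS)/R = (3.88 − 1.07) / 43.9 = 0.064 mA.

V_GS = 1.07 V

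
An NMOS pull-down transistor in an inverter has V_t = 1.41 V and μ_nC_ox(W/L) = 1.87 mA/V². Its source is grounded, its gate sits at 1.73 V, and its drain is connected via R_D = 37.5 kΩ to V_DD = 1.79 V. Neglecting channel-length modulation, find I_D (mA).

V_GS = V_G = 1.73 V, so V_ov = 1.73 − 1.41 = 0.32 V.
Assume saturation: I_D = ½ k_n V_ov² = 0.5 × 1.87 × 0.32² = 0.0957 mA, giving V_DS = V_DD − I_D R_D = 1.79 − 0.0957 × 37.5 = -1.8 V.
But -1.8 V < V_ov = 0.32 V, so the device is actually in triode.
In triode I_D = k_n[V_ov V_DS − ½ V_DS²] and I_D = (V_DD − V_DS)/R_D. Equating: 35.1 V_DS² − 23.44 V_DS + 1.79 = 0, giving V_DS = 0.0879 V (the root below V_ov).
I_D = (1.79 − 0.0879) / 37.5 = 0.0454 mA.

I_D = 0.0454 mA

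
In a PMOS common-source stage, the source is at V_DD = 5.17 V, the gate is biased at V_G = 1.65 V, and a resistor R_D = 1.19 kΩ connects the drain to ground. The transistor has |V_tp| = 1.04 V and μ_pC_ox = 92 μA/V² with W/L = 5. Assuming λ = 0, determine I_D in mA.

I_D = 1.41 mA

V_SG = V_DD − V_G = 5.17 − 1.65 = 3.52 V, so V_ov = 3.52 − 1.04 = 2.48 V.
k_p = μ_pC_ox · (W/L) = 0.46 mA/V².
Assume saturation: I_D = ½ k_p V_ov² = 0.5 × 0.46 × 2.48² = 1.41 mA, giving V_SD = V_DD − I_D R_D = 5.17 − 1.41 × 1.19 = 3.49 V.
V_SD = 3.49 V ≥ V_ov = 2.48 V, confirming saturation.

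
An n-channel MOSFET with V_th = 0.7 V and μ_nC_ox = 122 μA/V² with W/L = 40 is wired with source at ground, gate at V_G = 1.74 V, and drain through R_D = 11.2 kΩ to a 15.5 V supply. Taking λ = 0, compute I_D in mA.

I_D = 1.36 mA

V_GS = V_G = 1.74 V, so V_ov = 1.74 − 0.7 = 1.04 V.
k_n = μ_nC_ox · (W/L) = 4.88 mA/V².
Assume saturation: I_D = ½ k_n V_ov² = 0.5 × 4.88 × 1.04² = 2.64 mA, giving V_DS = V_DD − I_D R_D = 15.5 − 2.64 × 11.2 = -14.1 V.
But -14.1 V < V_ov = 1.04 V, so the device is actually in triode.
In triode I_D = k_n[V_ov V_DS − ½ V_DS²] and I_D = (V_DD − V_DS)/R_D. Equating: 27.3 V_DS² − 57.84 V_DS + 15.5 = 0, giving V_DS = 0.315 V (the root below V_ov).
I_D = (15.5 − 0.315) / 11.2 = 1.36 mA.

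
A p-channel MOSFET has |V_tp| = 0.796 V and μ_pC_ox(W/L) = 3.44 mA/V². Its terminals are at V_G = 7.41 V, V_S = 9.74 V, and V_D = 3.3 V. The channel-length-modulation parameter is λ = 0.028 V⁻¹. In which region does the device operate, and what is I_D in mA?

Saturation; I_D = 4.78 mA

V_SG = V_S − V_G = 9.74 − 7.41 = 2.33 V; V_SD = V_S − V_D = 9.74 − 3.3 = 6.44 V.
V_ov = V_SG − |V_tp| = 2.33 − 0.796 = 1.53 V.
Since V_SD = 6.44 V ≥ V_ov = 1.53 V, the device is in saturation.
I_D = ½ k_p V_ov² (1 + λ V_SD) = 0.5 × 3.44 × 1.53² × (1 + 0.028 × 6.44) = 4.78 mA.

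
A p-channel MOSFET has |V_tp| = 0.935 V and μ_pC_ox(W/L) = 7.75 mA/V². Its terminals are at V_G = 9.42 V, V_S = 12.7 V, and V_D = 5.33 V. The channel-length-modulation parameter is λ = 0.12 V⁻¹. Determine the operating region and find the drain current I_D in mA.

V_SG = V_S − V_G = 12.7 − 9.42 = 3.28 V; V_SD = V_S − V_D = 12.7 − 5.33 = 7.37 V.
V_ov = V_SG − |V_tp| = 3.28 − 0.935 = 2.34 V.
Since V_SD = 7.37 V ≥ V_ov = 2.34 V, the device is in saturation.
I_D = ½ k_p V_ov² (1 + λ V_SD) = 0.5 × 7.75 × 2.34² × (1 + 0.12 × 7.37) = 40.2 mA.

Saturation; I_D = 40.2 mA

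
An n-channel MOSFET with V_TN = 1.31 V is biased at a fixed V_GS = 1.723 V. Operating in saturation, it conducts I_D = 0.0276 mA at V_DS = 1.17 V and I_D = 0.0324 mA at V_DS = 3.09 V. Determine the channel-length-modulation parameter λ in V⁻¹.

λ = 0.101 V⁻¹

With V_GS fixed, I_D ∝ (1 + λ V_DS) in saturation, so I_D2/I_D1 = (1 + λ V_DS2)/(1 + λ V_DS1).
0.0324/0.0276 = 1.174 = (1 + 3.09 λ)/(1 + 1.17 λ).
Solving: λ (I_D1 V_DS2 − I_D2 V_DS1) = I_D2 − I_D1, so λ = (0.0324 − 0.0276) / (0.0276 × 3.09 − 0.0324 × 1.17) = 0.0048 / 0.0474 = 0.101 V⁻¹.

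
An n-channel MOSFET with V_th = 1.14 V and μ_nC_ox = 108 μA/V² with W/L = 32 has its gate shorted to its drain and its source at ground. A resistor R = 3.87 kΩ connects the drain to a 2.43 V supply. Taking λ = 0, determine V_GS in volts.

With gate tied to drain, V_GS = V_DS ≥ V_GS − V_th, so the device is in saturation.
k_n = μ_nC_ox · (W/L) = 3.456 mA/V².
KCL at the drain: ½ k_n (V_GS − V_th)² = (V_DD − V_GS)/R.
Let x = V_GS − 1.14. Then 6.69 x² + x − 1.29 = 0, giving x = 0.371 V (positive root), so V_GS = 1.51 V.
I_D = (V_DD − V_GS)/R = (2.43 − 1.51) / 3.87 = 0.238 mA.

V_GS = 1.51 V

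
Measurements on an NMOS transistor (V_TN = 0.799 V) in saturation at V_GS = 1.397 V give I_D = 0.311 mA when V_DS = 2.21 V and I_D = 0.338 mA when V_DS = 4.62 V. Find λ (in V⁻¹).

With V_GS fixed, I_D ∝ (1 + λ V_DS) in saturation, so I_D2/I_D1 = (1 + λ V_DS2)/(1 + λ V_DS1).
0.338/0.311 = 1.087 = (1 + 4.62 λ)/(1 + 2.21 λ).
Solving: λ (I_D1 V_DS2 − I_D2 V_DS1) = I_D2 − I_D1, so λ = (0.338 − 0.311) / (0.311 × 4.62 − 0.338 × 2.21) = 0.027 / 0.69 = 0.0391 V⁻¹.

λ = 0.0391 V⁻¹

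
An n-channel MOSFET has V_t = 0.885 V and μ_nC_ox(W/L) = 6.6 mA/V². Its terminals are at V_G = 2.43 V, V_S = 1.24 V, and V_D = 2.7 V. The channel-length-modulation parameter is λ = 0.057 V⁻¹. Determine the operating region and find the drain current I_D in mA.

Saturation; I_D = 0.333 mA

V_GS = V_G − V_S = 2.43 − 1.24 = 1.19 V; V_DS = V_D − V_S = 2.7 − 1.24 = 1.46 V.
V_ov = V_GS − V_t = 1.19 − 0.885 = 0.305 V.
Since V_DS = 1.46 V ≥ V_ov = 0.305 V, the device is in saturation.
I_D = ½ k_n V_ov² (1 + λ V_DS) = 0.5 × 6.6 × 0.305² × (1 + 0.057 × 1.46) = 0.333 mA.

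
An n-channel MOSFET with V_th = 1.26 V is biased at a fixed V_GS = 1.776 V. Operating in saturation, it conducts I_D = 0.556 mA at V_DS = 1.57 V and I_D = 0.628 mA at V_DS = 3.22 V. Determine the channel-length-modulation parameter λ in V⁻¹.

λ = 0.0895 V⁻¹

With V_GS fixed, I_D ∝ (1 + λ V_DS) in saturation, so I_D2/I_D1 = (1 + λ V_DS2)/(1 + λ V_DS1).
0.628/0.556 = 1.129 = (1 + 3.22 λ)/(1 + 1.57 λ).
Solving: λ (I_D1 V_DS2 − I_D2 V_DS1) = I_D2 − I_D1, so λ = (0.628 − 0.556) / (0.556 × 3.22 − 0.628 × 1.57) = 0.072 / 0.804 = 0.0895 V⁻¹.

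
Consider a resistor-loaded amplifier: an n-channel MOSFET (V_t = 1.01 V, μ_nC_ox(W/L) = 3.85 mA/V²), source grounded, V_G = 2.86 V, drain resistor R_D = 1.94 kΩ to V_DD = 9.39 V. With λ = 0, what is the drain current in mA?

V_GS = V_G = 2.86 V, so V_ov = 2.86 − 1.01 = 1.85 V.
Assume saturation: I_D = ½ k_n V_ov² = 0.5 × 3.85 × 1.85² = 6.59 mA, giving V_DS = V_DD − I_D R_D = 9.39 − 6.59 × 1.94 = -3.39 V.
But -3.39 V < V_ov = 1.85 V, so the device is actually in triode.
In triode I_D = k_n[V_ov V_DS − ½ V_DS²] and I_D = (V_DD − V_DS)/R_D. Equating: 3.73 V_DS² − 14.82 V_DS + 9.39 = 0, giving V_DS = 0.792 V (the root below V_ov).
I_D = (9.39 − 0.792) / 1.94 = 4.43 mA.

I_D = 4.43 mA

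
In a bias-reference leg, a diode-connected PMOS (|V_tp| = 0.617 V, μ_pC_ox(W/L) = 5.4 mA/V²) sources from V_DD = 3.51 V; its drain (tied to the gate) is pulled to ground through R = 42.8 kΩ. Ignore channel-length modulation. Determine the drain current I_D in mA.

I_D = 0.0640 mA

With gate tied to drain, V_SG = V_SD ≥ V_SG − |V_tp|, so the device is in saturation.
KCL at the drain: ½ k_p (V_SG − |V_tp|)² = (V_DD − V_SG)/R.
Let x = V_SG − 0.617. Then 116 x² + x − 2.893 = 0, giving x = 0.154 V (positive root), so V_SG = 0.771 V.
I_D = (V_DD − V_SG)/R = (3.51 − 0.771) / 42.8 = 0.064 mA.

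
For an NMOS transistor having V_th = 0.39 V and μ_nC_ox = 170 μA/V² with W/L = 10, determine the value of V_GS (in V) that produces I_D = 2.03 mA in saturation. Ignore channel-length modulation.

V_GS = 1.94 V

k_n = μ_nC_ox · (W/L) = 1.7 mA/V².
In saturation I_D = ½ k_n (V_GS − V_th)², so V_GS − V_th = √(2 I_D / k_n) = √(2 × 2.03 / 1.7) = 1.55 V.
V_GS = 0.39 + 1.55 = 1.94 V.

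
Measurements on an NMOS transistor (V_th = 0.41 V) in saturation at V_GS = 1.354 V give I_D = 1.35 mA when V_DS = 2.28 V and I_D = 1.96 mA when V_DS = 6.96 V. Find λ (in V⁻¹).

λ = 0.124 V⁻¹

With V_GS fixed, I_D ∝ (1 + λ V_DS) in saturation, so I_D2/I_D1 = (1 + λ V_DS2)/(1 + λ V_DS1).
1.96/1.35 = 1.452 = (1 + 6.96 λ)/(1 + 2.28 λ).
Solving: λ (I_D1 V_DS2 − I_D2 V_DS1) = I_D2 − I_D1, so λ = (1.96 − 1.35) / (1.35 × 6.96 − 1.96 × 2.28) = 0.61 / 4.93 = 0.124 V⁻¹.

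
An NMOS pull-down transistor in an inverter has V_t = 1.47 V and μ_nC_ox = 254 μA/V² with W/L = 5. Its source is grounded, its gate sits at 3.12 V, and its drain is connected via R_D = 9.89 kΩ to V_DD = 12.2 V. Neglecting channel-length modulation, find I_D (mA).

V_GS = V_G = 3.12 V, so V_ov = 3.12 − 1.47 = 1.65 V.
k_n = μ_nC_ox · (W/L) = 1.27 mA/V².
Assume saturation: I_D = ½ k_n V_ov² = 0.5 × 1.27 × 1.65² = 1.73 mA, giving V_DS = V_DD − I_D R_D = 12.2 − 1.73 × 9.89 = -4.9 V.
But -4.9 V < V_ov = 1.65 V, so the device is actually in triode.
In triode I_D = k_n[V_ov V_DS − ½ V_DS²] and I_D = (V_DD − V_DS)/R_D. Equating: 6.28 V_DS² − 21.72 V_DS + 12.2 = 0, giving V_DS = 0.705 V (the root below V_ov).
I_D = (12.2 − 0.705) / 9.89 = 1.16 mA.

I_D = 1.16 mA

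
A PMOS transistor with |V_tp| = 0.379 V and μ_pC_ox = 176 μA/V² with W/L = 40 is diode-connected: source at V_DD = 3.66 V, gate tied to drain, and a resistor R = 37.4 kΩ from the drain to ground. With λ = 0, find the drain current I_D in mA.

With gate tied to drain, V_SG = V_SD ≥ V_SG − |V_tp|, so the device is in saturation.
k_p = μ_pC_ox · (W/L) = 7.04 mA/V².
KCL at the drain: ½ k_p (V_SG − |V_tp|)² = (V_DD − V_SG)/R.
Let x = V_SG − 0.379. Then 132 x² + x − 3.281 = 0, giving x = 0.154 V (positive root), so V_SG = 0.533 V.
I_D = (V_DD − V_SG)/R = (3.66 − 0.533) / 37.4 = 0.0836 mA.

I_D = 0.0836 mA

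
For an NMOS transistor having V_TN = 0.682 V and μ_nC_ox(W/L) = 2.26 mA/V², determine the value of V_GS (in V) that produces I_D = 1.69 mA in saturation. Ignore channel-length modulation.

V_GS = 1.90 V

In saturation I_D = ½ k_n (V_GS − V_TN)², so V_GS − V_TN = √(2 I_D / k_n) = √(2 × 1.69 / 2.26) = 1.22 V.
V_GS = 0.682 + 1.22 = 1.9 V.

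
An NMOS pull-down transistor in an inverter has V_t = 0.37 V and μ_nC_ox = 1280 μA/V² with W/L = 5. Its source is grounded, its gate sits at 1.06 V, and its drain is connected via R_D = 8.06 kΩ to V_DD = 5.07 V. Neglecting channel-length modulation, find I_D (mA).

I_D = 0.610 mA

V_GS = V_G = 1.06 V, so V_ov = 1.06 − 0.37 = 0.69 V.
k_n = μ_nC_ox · (W/L) = 6.4 mA/V².
Assume saturation: I_D = ½ k_n V_ov² = 0.5 × 6.4 × 0.69² = 1.52 mA, giving V_DS = V_DD − I_D R_D = 5.07 − 1.52 × 8.06 = -7.21 V.
But -7.21 V < V_ov = 0.69 V, so the device is actually in triode.
In triode I_D = k_n[V_ov V_DS − ½ V_DS²] and I_D = (V_DD − V_DS)/R_D. Equating: 25.8 V_DS² − 36.59 V_DS + 5.07 = 0, giving V_DS = 0.156 V (the root below V_ov).
I_D = (5.07 − 0.156) / 8.06 = 0.61 mA.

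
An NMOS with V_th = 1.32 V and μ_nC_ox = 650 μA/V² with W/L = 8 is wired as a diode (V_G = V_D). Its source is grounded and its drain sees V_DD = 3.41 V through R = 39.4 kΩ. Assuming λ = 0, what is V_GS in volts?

V_GS = 1.46 V

With gate tied to drain, V_GS = V_DS ≥ V_GS − V_th, so the device is in saturation.
k_n = μ_nC_ox · (W/L) = 5.2 mA/V².
KCL at the drain: ½ k_n (V_GS − V_th)² = (V_DD − V_GS)/R.
Let x = V_GS − 1.32. Then 102 x² + x − 2.09 = 0, giving x = 0.138 V (positive root), so V_GS = 1.46 V.
I_D = (V_DD − V_GS)/R = (3.41 − 1.46) / 39.4 = 0.0495 mA.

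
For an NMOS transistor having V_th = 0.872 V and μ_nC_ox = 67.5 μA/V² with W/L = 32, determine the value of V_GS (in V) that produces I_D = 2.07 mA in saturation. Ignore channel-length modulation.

V_GS = 2.26 V

k_n = μ_nC_ox · (W/L) = 2.16 mA/V².
In saturation I_D = ½ k_n (V_GS − V_th)², so V_GS − V_th = √(2 I_D / k_n) = √(2 × 2.07 / 2.16) = 1.38 V.
V_GS = 0.872 + 1.38 = 2.26 V.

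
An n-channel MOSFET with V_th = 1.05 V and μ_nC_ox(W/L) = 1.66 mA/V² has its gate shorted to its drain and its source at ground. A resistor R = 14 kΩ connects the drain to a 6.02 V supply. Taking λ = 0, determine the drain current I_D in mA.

I_D = 0.311 mA

With gate tied to drain, V_GS = V_DS ≥ V_GS − V_th, so the device is in saturation.
KCL at the drain: ½ k_n (V_GS − V_th)² = (V_DD − V_GS)/R.
Let x = V_GS − 1.05. Then 11.6 x² + x − 4.97 = 0, giving x = 0.612 V (positive root), so V_GS = 1.66 V.
I_D = (V_DD − V_GS)/R = (6.02 − 1.66) / 14 = 0.311 mA.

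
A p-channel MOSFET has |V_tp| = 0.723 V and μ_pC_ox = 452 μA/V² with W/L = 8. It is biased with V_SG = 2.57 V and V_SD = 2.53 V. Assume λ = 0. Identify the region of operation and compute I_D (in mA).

Saturation; I_D = 6.17 mA

k_p = μ_pC_ox · (W/L) = 3.616 mA/V².
V_ov = V_SG − |V_tp| = 2.57 − 0.723 = 1.85 V.
Since V_SD = 2.53 V ≥ V_ov = 1.85 V, the device is in saturation.
I_D = ½ k_p V_ov² = 0.5 × 3.616 × 1.85² = 6.17 mA.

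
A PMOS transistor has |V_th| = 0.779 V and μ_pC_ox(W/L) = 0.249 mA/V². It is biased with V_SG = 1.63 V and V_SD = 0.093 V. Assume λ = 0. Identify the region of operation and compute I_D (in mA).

Triode; I_D = 0.0186 mA

V_ov = V_SG − |V_th| = 1.63 − 0.779 = 0.851 V.
Since V_SD = 0.093 V < V_ov = 0.851 V, the device is in the triode region.
I_D = k_p [V_ov · V_SD − ½ V_SD²] = 0.249 × [0.851 × 0.093 − 0.5 × 0.093²] = 0.0186 mA.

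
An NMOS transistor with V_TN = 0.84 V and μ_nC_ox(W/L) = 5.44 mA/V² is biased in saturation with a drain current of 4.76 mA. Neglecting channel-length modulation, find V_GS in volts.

V_GS = 2.16 V

In saturation I_D = ½ k_n (V_GS − V_TN)², so V_GS − V_TN = √(2 I_D / k_n) = √(2 × 4.76 / 5.44) = 1.32 V.
V_GS = 0.84 + 1.32 = 2.16 V.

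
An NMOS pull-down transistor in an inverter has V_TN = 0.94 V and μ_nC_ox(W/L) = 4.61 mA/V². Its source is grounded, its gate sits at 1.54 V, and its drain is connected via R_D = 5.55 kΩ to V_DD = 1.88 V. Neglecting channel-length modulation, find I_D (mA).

I_D = 0.316 mA

V_GS = V_G = 1.54 V, so V_ov = 1.54 − 0.94 = 0.6 V.
Assume saturation: I_D = ½ k_n V_ov² = 0.5 × 4.61 × 0.6² = 0.83 mA, giving V_DS = V_DD − I_D R_D = 1.88 − 0.83 × 5.55 = -2.73 V.
But -2.73 V < V_ov = 0.6 V, so the device is actually in triode.
In triode I_D = k_n[V_ov V_DS − ½ V_DS²] and I_D = (V_DD − V_DS)/R_D. Equating: 12.8 V_DS² − 16.35 V_DS + 1.88 = 0, giving V_DS = 0.128 V (the root below V_ov).
I_D = (1.88 − 0.128) / 5.55 = 0.316 mA.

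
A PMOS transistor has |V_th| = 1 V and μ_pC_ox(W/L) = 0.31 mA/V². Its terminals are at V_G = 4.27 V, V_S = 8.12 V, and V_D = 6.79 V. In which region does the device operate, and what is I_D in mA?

Triode; I_D = 0.901 mA

V_SG = V_S − V_G = 8.12 − 4.27 = 3.85 V; V_SD = V_S − V_D = 8.12 − 6.79 = 1.33 V.
V_ov = V_SG − |V_th| = 3.85 − 1 = 2.85 V.
Since V_SD = 1.33 V < V_ov = 2.85 V, the device is in the triode region.
I_D = k_p [V_ov · V_SD − ½ V_SD²] = 0.31 × [2.85 × 1.33 − 0.5 × 1.33²] = 0.901 mA.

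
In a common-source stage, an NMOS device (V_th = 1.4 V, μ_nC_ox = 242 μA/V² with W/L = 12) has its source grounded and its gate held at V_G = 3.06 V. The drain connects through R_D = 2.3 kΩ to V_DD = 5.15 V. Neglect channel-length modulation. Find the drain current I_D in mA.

I_D = 2.02 mA

V_GS = V_G = 3.06 V, so V_ov = 3.06 − 1.4 = 1.66 V.
k_n = μ_nC_ox · (W/L) = 2.904 mA/V².
Assume saturation: I_D = ½ k_n V_ov² = 0.5 × 2.904 × 1.66² = 4 mA, giving V_DS = V_DD − I_D R_D = 5.15 − 4 × 2.3 = -4.05 V.
But -4.05 V < V_ov = 1.66 V, so the device is actually in triode.
In triode I_D = k_n[V_ov V_DS − ½ V_DS²] and I_D = (V_DD − V_DS)/R_D. Equating: 3.34 V_DS² − 12.09 V_DS + 5.15 = 0, giving V_DS = 0.493 V (the root below V_ov).
I_D = (5.15 − 0.493) / 2.3 = 2.02 mA.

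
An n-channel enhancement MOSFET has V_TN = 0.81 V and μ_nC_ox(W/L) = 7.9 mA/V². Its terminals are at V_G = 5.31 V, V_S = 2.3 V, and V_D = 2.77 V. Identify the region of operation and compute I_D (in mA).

Triode; I_D = 7.30 mA

V_GS = V_G − V_S = 5.31 − 2.3 = 3.01 V; V_DS = V_D − V_S = 2.77 − 2.3 = 0.47 V.
V_ov = V_GS − V_TN = 3.01 − 0.81 = 2.2 V.
Since V_DS = 0.47 V < V_ov = 2.2 V, the device is in the triode region.
I_D = k_n [V_ov · V_DS − ½ V_DS²] = 7.9 × [2.2 × 0.47 − 0.5 × 0.47²] = 7.3 mA.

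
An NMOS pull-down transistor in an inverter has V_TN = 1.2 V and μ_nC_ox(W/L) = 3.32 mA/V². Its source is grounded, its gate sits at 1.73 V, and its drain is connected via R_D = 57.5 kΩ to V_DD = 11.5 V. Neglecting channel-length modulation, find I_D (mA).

I_D = 0.198 mA

V_GS = V_G = 1.73 V, so V_ov = 1.73 − 1.2 = 0.53 V.
Assume saturation: I_D = ½ k_n V_ov² = 0.5 × 3.32 × 0.53² = 0.466 mA, giving V_DS = V_DD − I_D R_D = 11.5 − 0.466 × 57.5 = -15.3 V.
But -15.3 V < V_ov = 0.53 V, so the device is actually in triode.
In triode I_D = k_n[V_ov V_DS − ½ V_DS²] and I_D = (V_DD − V_DS)/R_D. Equating: 95.4 V_DS² − 102.2 V_DS + 11.5 = 0, giving V_DS = 0.128 V (the root below V_ov).
I_D = (11.5 − 0.128) / 57.5 = 0.198 mA.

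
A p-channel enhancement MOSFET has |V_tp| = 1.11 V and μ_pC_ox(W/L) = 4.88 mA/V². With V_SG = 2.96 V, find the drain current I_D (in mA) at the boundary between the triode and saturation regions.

I_D = 8.35 mA

At the boundary V_SD = V_ov = V_SG − |V_tp| = 2.96 − 1.11 = 1.85 V.
I_D = ½ k_p V_ov² = 0.5 × 4.88 × 1.85² = 8.35 mA.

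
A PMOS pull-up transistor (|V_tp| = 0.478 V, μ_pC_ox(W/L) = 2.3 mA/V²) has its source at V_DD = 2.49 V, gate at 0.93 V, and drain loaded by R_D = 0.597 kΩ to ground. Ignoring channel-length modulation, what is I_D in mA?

I_D = 1.35 mA

V_SG = V_DD − V_G = 2.49 − 0.93 = 1.56 V, so V_ov = 1.56 − 0.478 = 1.08 V.
Assume saturation: I_D = ½ k_p V_ov² = 0.5 × 2.3 × 1.08² = 1.35 mA, giving V_SD = V_DD − I_D R_D = 2.49 − 1.35 × 0.597 = 1.69 V.
V_SD = 1.69 V ≥ V_ov = 1.08 V, confirming saturation.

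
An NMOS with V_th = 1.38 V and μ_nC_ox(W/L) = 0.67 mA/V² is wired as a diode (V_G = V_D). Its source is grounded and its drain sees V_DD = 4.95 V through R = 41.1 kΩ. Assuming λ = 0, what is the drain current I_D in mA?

With gate tied to drain, V_GS = V_DS ≥ V_GS − V_th, so the device is in saturation.
KCL at the drain: ½ k_n (V_GS − V_th)² = (V_DD − V_GS)/R.
Let x = V_GS − 1.38. Then 13.8 x² + x − 3.57 = 0, giving x = 0.474 V (positive root), so V_GS = 1.85 V.
I_D = (V_DD − V_GS)/R = (4.95 − 1.85) / 41.1 = 0.0753 mA.

I_D = 0.0753 mA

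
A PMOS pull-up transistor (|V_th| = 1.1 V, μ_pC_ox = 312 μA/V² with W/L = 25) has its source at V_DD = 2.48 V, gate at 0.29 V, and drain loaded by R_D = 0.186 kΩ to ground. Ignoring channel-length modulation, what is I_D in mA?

V_SG = V_DD − V_G = 2.48 − 0.29 = 2.19 V, so V_ov = 2.19 − 1.1 = 1.09 V.
k_p = μ_pC_ox · (W/L) = 7.8 mA/V².
Assume saturation: I_D = ½ k_p V_ov² = 0.5 × 7.8 × 1.09² = 4.63 mA, giving V_SD = V_DD − I_D R_D = 2.48 − 4.63 × 0.186 = 1.62 V.
V_SD = 1.62 V ≥ V_ov = 1.09 V, confirming saturation.

I_D = 4.63 mA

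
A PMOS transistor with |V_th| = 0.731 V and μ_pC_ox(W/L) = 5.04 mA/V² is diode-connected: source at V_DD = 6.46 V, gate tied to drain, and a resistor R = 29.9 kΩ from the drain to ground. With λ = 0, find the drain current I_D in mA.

With gate tied to drain, V_SG = V_SD ≥ V_SG − |V_th|, so the device is in saturation.
KCL at the drain: ½ k_p (V_SG − |V_th|)² = (V_DD − V_SG)/R.
Let x = V_SG − 0.731. Then 75.3 x² + x − 5.729 = 0, giving x = 0.269 V (positive root), so V_SG = 1 V.
I_D = (V_DD − V_SG)/R = (6.46 − 1) / 29.9 = 0.183 mA.

I_D = 0.183 mA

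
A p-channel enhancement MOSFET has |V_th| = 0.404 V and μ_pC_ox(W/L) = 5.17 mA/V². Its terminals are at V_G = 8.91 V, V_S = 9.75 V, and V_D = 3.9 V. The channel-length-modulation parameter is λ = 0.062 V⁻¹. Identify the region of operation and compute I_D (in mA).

Saturation; I_D = 0.670 mA

V_SG = V_S − V_G = 9.75 − 8.91 = 0.84 V; V_SD = V_S − V_D = 9.75 − 3.9 = 5.85 V.
V_ov = V_SG − |V_th| = 0.84 − 0.404 = 0.436 V.
Since V_SD = 5.85 V ≥ V_ov = 0.436 V, the device is in saturation.
I_D = ½ k_p V_ov² (1 + λ V_SD) = 0.5 × 5.17 × 0.436² × (1 + 0.062 × 5.85) = 0.67 mA.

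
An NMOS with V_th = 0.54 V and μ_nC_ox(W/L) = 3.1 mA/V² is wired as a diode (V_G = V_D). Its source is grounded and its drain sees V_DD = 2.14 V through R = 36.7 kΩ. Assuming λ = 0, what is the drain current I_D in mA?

With gate tied to drain, V_GS = V_DS ≥ V_GS − V_th, so the device is in saturation.
KCL at the drain: ½ k_n (V_GS − V_th)² = (V_DD − V_GS)/R.
Let x = V_GS − 0.54. Then 56.9 x² + x − 1.6 = 0, giving x = 0.159 V (positive root), so V_GS = 0.699 V.
I_D = (V_DD − V_GS)/R = (2.14 − 0.699) / 36.7 = 0.0393 mA.

I_D = 0.0393 mA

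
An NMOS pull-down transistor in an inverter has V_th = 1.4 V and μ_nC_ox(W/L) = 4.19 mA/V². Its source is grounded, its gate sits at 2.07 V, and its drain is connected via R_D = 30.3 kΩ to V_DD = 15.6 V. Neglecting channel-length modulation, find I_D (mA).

V_GS = V_G = 2.07 V, so V_ov = 2.07 − 1.4 = 0.67 V.
Assume saturation: I_D = ½ k_n V_ov² = 0.5 × 4.19 × 0.67² = 0.94 mA, giving V_DS = V_DD − I_D R_D = 15.6 − 0.94 × 30.3 = -12.9 V.
But -12.9 V < V_ov = 0.67 V, so the device is actually in triode.
In triode I_D = k_n[V_ov V_DS − ½ V_DS²] and I_D = (V_DD − V_DS)/R_D. Equating: 63.5 V_DS² − 86.06 V_DS + 15.6 = 0, giving V_DS = 0.216 V (the root below V_ov).
I_D = (15.6 − 0.216) / 30.3 = 0.508 mA.

I_D = 0.508 mA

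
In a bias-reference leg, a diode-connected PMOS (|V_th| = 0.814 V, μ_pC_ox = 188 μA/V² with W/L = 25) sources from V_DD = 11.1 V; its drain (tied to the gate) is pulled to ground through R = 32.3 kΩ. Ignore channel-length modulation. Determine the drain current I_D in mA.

With gate tied to drain, V_SG = V_SD ≥ V_SG − |V_th|, so the device is in saturation.
k_p = μ_pC_ox · (W/L) = 4.7 mA/V².
KCL at the drain: ½ k_p (V_SG − |V_th|)² = (V_DD − V_SG)/R.
Let x = V_SG − 0.814. Then 75.9 x² + x − 10.29 = 0, giving x = 0.362 V (positive root), so V_SG = 1.18 V.
I_D = (V_DD − V_SG)/R = (11.1 − 1.18) / 32.3 = 0.307 mA.

I_D = 0.307 mA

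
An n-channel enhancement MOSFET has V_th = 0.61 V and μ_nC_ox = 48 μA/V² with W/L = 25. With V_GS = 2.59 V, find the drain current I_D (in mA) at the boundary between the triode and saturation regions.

I_D = 2.35 mA

At the boundary V_DS = V_ov = V_GS − V_th = 2.59 − 0.61 = 1.98 V.
k_n = μ_nC_ox · (W/L) = 1.2 mA/V².
I_D = ½ k_n V_ov² = 0.5 × 1.2 × 1.98² = 2.35 mA.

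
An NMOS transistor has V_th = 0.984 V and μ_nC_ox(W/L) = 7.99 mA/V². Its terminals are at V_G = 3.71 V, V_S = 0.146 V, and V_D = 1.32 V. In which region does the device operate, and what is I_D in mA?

Triode; I_D = 18.7 mA

V_GS = V_G − V_S = 3.71 − 0.146 = 3.56 V; V_DS = V_D − V_S = 1.32 − 0.146 = 1.17 V.
V_ov = V_GS − V_th = 3.56 − 0.984 = 2.58 V.
Since V_DS = 1.17 V < V_ov = 2.58 V, the device is in the triode region.
I_D = k_n [V_ov · V_DS − ½ V_DS²] = 7.99 × [2.58 × 1.17 − 0.5 × 1.17²] = 18.7 mA.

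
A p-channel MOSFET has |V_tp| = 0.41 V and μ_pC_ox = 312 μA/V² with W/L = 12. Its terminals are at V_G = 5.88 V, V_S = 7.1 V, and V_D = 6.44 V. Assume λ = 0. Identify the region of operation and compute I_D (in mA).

V_SG = V_S − V_G = 7.1 − 5.88 = 1.22 V; V_SD = V_S − V_D = 7.1 − 6.44 = 0.66 V.
k_p = μ_pC_ox · (W/L) = 3.744 mA/V².
V_ov = V_SG − |V_tp| = 1.22 − 0.41 = 0.81 V.
Since V_SD = 0.66 V < V_ov = 0.81 V, the device is in the triode region.
I_D = k_p [V_ov · V_SD − ½ V_SD²] = 3.744 × [0.81 × 0.66 − 0.5 × 0.66²] = 1.19 mA.

Triode; I_D = 1.19 mA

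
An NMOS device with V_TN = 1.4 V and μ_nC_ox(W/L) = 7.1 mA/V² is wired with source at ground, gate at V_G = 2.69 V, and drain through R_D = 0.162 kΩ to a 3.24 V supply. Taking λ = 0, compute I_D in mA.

I_D = 5.91 mA

V_GS = V_G = 2.69 V, so V_ov = 2.69 − 1.4 = 1.29 V.
Assume saturation: I_D = ½ k_n V_ov² = 0.5 × 7.1 × 1.29² = 5.91 mA, giving V_DS = V_DD − I_D R_D = 3.24 − 5.91 × 0.162 = 2.28 V.
V_DS = 2.28 V ≥ V_ov = 1.29 V, confirming saturation.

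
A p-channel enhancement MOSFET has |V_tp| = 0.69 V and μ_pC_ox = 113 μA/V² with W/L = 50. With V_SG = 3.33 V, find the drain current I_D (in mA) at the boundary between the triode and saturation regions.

I_D = 19.7 mA

At the boundary V_SD = V_ov = V_SG − |V_tp| = 3.33 − 0.69 = 2.64 V.
k_p = μ_pC_ox · (W/L) = 5.65 mA/V².
I_D = ½ k_p V_ov² = 0.5 × 5.65 × 2.64² = 19.7 mA.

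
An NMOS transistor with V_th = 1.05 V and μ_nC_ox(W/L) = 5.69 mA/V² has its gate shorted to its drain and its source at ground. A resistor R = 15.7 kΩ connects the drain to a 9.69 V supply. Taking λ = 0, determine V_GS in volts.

With gate tied to drain, V_GS = V_DS ≥ V_GS − V_th, so the device is in saturation.
KCL at the drain: ½ k_n (V_GS − V_th)² = (V_DD − V_GS)/R.
Let x = V_GS − 1.05. Then 44.7 x² + x − 8.64 = 0, giving x = 0.429 V (positive root), so V_GS = 1.48 V.
I_D = (V_DD − V_GS)/R = (9.69 − 1.48) / 15.7 = 0.523 mA.

V_GS = 1.48 V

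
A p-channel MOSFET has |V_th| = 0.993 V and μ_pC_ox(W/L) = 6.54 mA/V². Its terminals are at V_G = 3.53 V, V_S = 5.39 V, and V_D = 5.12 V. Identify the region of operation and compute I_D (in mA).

Triode; I_D = 1.29 mA

V_SG = V_S − V_G = 5.39 − 3.53 = 1.86 V; V_SD = V_S − V_D = 5.39 − 5.12 = 0.27 V.
V_ov = V_SG − |V_th| = 1.86 − 0.993 = 0.867 V.
Since V_SD = 0.27 V < V_ov = 0.867 V, the device is in the triode region.
I_D = k_p [V_ov · V_SD − ½ V_SD²] = 6.54 × [0.867 × 0.27 − 0.5 × 0.27²] = 1.29 mA.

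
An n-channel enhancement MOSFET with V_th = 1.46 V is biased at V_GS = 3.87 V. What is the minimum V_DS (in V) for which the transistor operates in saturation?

The boundary between triode and saturation is V_DS = V_GS − V_th = V_ov.
V_ov = 3.87 − 1.46 = 2.41 V.

V_DS,sat = 2.41 V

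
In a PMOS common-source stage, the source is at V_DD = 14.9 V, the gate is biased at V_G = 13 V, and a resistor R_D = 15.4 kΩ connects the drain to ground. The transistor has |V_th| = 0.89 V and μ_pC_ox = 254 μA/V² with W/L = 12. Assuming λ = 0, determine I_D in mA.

I_D = 0.943 mA

V_SG = V_DD − V_G = 14.9 − 13 = 1.9 V, so V_ov = 1.9 − 0.89 = 1.01 V.
k_p = μ_pC_ox · (W/L) = 3.048 mA/V².
Assume saturation: I_D = ½ k_p V_ov² = 0.5 × 3.048 × 1.01² = 1.55 mA, giving V_SD = V_DD − I_D R_D = 14.9 − 1.55 × 15.4 = -9.04 V.
But -9.04 V < V_ov = 1.01 V, so the device is actually in triode.
In triode I_D = k_p[V_ov V_SD − ½ V_SD²] and I_D = (V_DD − V_SD)/R_D. Equating: 23.5 V_SD² − 48.41 V_SD + 14.9 = 0, giving V_SD = 0.377 V (the root below V_ov).
I_D = (14.9 − 0.377) / 15.4 = 0.943 mA.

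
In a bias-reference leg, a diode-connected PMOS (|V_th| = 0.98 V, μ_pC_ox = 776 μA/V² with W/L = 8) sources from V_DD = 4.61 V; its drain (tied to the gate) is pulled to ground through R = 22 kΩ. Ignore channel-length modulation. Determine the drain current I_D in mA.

With gate tied to drain, V_SG = V_SD ≥ V_SG − |V_th|, so the device is in saturation.
k_p = μ_pC_ox · (W/L) = 6.208 mA/V².
KCL at the drain: ½ k_p (V_SG − |V_th|)² = (V_DD − V_SG)/R.
Let x = V_SG − 0.98. Then 68.3 x² + x − 3.63 = 0, giving x = 0.223 V (positive root), so V_SG = 1.2 V.
I_D = (V_DD − V_SG)/R = (4.61 − 1.2) / 22 = 0.155 mA.

I_D = 0.155 mA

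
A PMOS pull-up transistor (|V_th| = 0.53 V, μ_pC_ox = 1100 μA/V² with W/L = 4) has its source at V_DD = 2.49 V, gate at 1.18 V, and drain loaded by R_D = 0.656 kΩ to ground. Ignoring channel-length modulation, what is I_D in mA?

V_SG = V_DD − V_G = 2.49 − 1.18 = 1.31 V, so V_ov = 1.31 − 0.53 = 0.78 V.
k_p = μ_pC_ox · (W/L) = 4.4 mA/V².
Assume saturation: I_D = ½ k_p V_ov² = 0.5 × 4.4 × 0.78² = 1.34 mA, giving V_SD = V_DD − I_D R_D = 2.49 − 1.34 × 0.656 = 1.61 V.
V_SD = 1.61 V ≥ V_ov = 0.78 V, confirming saturation.

I_D = 1.34 mA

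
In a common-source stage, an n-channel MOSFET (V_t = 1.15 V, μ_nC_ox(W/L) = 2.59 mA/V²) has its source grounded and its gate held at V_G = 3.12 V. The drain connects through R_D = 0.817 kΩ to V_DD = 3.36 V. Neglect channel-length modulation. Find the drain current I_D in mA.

I_D = 3.17 mA

V_GS = V_G = 3.12 V, so V_ov = 3.12 − 1.15 = 1.97 V.
Assume saturation: I_D = ½ k_n V_ov² = 0.5 × 2.59 × 1.97² = 5.03 mA, giving V_DS = V_DD − I_D R_D = 3.36 − 5.03 × 0.817 = -0.746 V.
But -0.746 V < V_ov = 1.97 V, so the device is actually in triode.
In triode I_D = k_n[V_ov V_DS − ½ V_DS²] and I_D = (V_DD − V_DS)/R_D. Equating: 1.06 V_DS² − 5.169 V_DS + 3.36 = 0, giving V_DS = 0.772 V (the root below V_ov).
I_D = (3.36 − 0.772) / 0.817 = 3.17 mA.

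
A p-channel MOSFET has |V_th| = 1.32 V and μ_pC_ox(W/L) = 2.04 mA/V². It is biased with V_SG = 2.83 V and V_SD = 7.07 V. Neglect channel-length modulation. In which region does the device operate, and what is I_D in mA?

Saturation; I_D = 2.33 mA

V_ov = V_SG − |V_th| = 2.83 − 1.32 = 1.51 V.
Since V_SD = 7.07 V ≥ V_ov = 1.51 V, the device is in saturation.
I_D = ½ k_p V_ov² = 0.5 × 2.04 × 1.51² = 2.33 mA.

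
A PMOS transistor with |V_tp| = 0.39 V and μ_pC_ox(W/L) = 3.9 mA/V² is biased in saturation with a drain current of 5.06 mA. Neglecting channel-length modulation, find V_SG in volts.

V_SG = 2.00 V

In saturation I_D = ½ k_p (V_SG − |V_tp|)², so V_SG − |V_tp| = √(2 I_D / k_p) = √(2 × 5.06 / 3.9) = 1.61 V.
V_SG = 0.39 + 1.61 = 2 V.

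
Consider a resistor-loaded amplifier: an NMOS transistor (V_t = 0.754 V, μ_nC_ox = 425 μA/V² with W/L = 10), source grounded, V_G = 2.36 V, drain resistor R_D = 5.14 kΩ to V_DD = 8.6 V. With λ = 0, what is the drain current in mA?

V_GS = V_G = 2.36 V, so V_ov = 2.36 − 0.754 = 1.61 V.
k_n = μ_nC_ox · (W/L) = 4.25 mA/V².
Assume saturation: I_D = ½ k_n V_ov² = 0.5 × 4.25 × 1.61² = 5.48 mA, giving V_DS = V_DD − I_D R_D = 8.6 − 5.48 × 5.14 = -19.6 V.
But -19.6 V < V_ov = 1.61 V, so the device is actually in triode.
In triode I_D = k_n[V_ov V_DS − ½ V_DS²] and I_D = (V_DD − V_DS)/R_D. Equating: 10.9 V_DS² − 36.08 V_DS + 8.6 = 0, giving V_DS = 0.259 V (the root below V_ov).
I_D = (8.6 − 0.259) / 5.14 = 1.62 mA.

I_D = 1.62 mA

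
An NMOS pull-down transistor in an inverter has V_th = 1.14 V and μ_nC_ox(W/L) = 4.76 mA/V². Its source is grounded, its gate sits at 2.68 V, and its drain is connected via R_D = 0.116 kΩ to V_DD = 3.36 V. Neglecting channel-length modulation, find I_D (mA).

V_GS = V_G = 2.68 V, so V_ov = 2.68 − 1.14 = 1.54 V.
Assume saturation: I_D = ½ k_n V_ov² = 0.5 × 4.76 × 1.54² = 5.64 mA, giving V_DS = V_DD − I_D R_D = 3.36 − 5.64 × 0.116 = 2.71 V.
V_DS = 2.71 V ≥ V_ov = 1.54 V, confirming saturation.

I_D = 5.64 mA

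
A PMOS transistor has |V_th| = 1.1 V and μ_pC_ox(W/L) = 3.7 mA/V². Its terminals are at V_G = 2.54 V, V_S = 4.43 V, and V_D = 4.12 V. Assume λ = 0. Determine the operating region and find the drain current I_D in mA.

V_SG = V_S − V_G = 4.43 − 2.54 = 1.89 V; V_SD = V_S − V_D = 4.43 − 4.12 = 0.31 V.
V_ov = V_SG − |V_th| = 1.89 − 1.1 = 0.79 V.
Since V_SD = 0.31 V < V_ov = 0.79 V, the device is in the triode region.
I_D = k_p [V_ov · V_SD − ½ V_SD²] = 3.7 × [0.79 × 0.31 − 0.5 × 0.31²] = 0.728 mA.

Triode; I_D = 0.728 mA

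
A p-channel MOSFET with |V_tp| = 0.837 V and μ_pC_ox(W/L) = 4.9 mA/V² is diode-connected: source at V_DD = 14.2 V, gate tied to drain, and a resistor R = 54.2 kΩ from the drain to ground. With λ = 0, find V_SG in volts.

With gate tied to drain, V_SG = V_SD ≥ V_SG − |V_tp|, so the device is in saturation.
KCL at the drain: ½ k_p (V_SG − |V_tp|)² = (V_DD − V_SG)/R.
Let x = V_SG − 0.837. Then 133 x² + x − 13.36 = 0, giving x = 0.313 V (positive root), so V_SG = 1.15 V.
I_D = (V_DD − V_SG)/R = (14.2 − 1.15) / 54.2 = 0.241 mA.

V_SG = 1.15 V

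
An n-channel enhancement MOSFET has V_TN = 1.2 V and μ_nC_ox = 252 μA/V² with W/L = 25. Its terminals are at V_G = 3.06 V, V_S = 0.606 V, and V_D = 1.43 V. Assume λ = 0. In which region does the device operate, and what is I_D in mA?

Triode; I_D = 4.37 mA

V_GS = V_G − V_S = 3.06 − 0.606 = 2.45 V; V_DS = V_D − V_S = 1.43 − 0.606 = 0.824 V.
k_n = μ_nC_ox · (W/L) = 6.3 mA/V².
V_ov = V_GS − V_TN = 2.45 − 1.2 = 1.25 V.
Since V_DS = 0.824 V < V_ov = 1.25 V, the device is in the triode region.
I_D = k_n [V_ov · V_DS − ½ V_DS²] = 6.3 × [1.25 × 0.824 − 0.5 × 0.824²] = 4.37 mA.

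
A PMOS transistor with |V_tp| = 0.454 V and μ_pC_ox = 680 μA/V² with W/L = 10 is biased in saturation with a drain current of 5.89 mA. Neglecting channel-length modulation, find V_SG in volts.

V_SG = 1.77 V

k_p = μ_pC_ox · (W/L) = 6.8 mA/V².
In saturation I_D = ½ k_p (V_SG − |V_tp|)², so V_SG − |V_tp| = √(2 I_D / k_p) = √(2 × 5.89 / 6.8) = 1.32 V.
V_SG = 0.454 + 1.32 = 1.77 V.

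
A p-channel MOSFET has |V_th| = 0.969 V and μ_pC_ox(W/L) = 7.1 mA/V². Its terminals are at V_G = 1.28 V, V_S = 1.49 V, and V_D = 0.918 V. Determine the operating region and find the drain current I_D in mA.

V_SG = V_S − V_G = 1.49 − 1.28 = 0.21 V; V_SD = V_S − V_D = 1.49 − 0.918 = 0.572 V.
V_SG = 0.21 V < |V_th| = 0.969 V, so the transistor is in cutoff.

Cutoff; I_D = 0 mA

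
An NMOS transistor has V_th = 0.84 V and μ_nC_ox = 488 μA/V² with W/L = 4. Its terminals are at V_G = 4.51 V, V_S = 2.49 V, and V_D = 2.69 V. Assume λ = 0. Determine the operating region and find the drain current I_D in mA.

Triode; I_D = 0.422 mA

V_GS = V_G − V_S = 4.51 − 2.49 = 2.02 V; V_DS = V_D − V_S = 2.69 − 2.49 = 0.2 V.
k_n = μ_nC_ox · (W/L) = 1.952 mA/V².
V_ov = V_GS − V_th = 2.02 − 0.84 = 1.18 V.
Since V_DS = 0.2 V < V_ov = 1.18 V, the device is in the triode region.
I_D = k_n [V_ov · V_DS − ½ V_DS²] = 1.952 × [1.18 × 0.2 − 0.5 × 0.2²] = 0.422 mA.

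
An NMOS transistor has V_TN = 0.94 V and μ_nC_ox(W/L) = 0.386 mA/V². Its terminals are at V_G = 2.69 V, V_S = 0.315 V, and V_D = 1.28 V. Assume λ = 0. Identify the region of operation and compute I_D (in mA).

V_GS = V_G − V_S = 2.69 − 0.315 = 2.38 V; V_DS = V_D − V_S = 1.28 − 0.315 = 0.965 V.
V_ov = V_GS − V_TN = 2.38 − 0.94 = 1.44 V.
Since V_DS = 0.965 V < V_ov = 1.44 V, the device is in the triode region.
I_D = k_n [V_ov · V_DS − ½ V_DS²] = 0.386 × [1.44 × 0.965 − 0.5 × 0.965²] = 0.355 mA.

Triode; I_D = 0.355 mA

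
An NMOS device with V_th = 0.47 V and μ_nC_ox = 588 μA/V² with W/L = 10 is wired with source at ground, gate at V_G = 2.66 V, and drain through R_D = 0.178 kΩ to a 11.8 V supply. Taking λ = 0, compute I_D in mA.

I_D = 14.1 mA

V_GS = V_G = 2.66 V, so V_ov = 2.66 − 0.47 = 2.19 V.
k_n = μ_nC_ox · (W/L) = 5.88 mA/V².
Assume saturation: I_D = ½ k_n V_ov² = 0.5 × 5.88 × 2.19² = 14.1 mA, giving V_DS = V_DD − I_D R_D = 11.8 − 14.1 × 0.178 = 9.29 V.
V_DS = 9.29 V ≥ V_ov = 2.19 V, confirming saturation.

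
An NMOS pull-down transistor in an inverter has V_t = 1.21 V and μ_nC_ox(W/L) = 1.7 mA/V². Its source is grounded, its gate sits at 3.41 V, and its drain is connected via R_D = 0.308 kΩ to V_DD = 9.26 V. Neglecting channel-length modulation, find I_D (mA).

V_GS = V_G = 3.41 V, so V_ov = 3.41 − 1.21 = 2.2 V.
Assume saturation: I_D = ½ k_n V_ov² = 0.5 × 1.7 × 2.2² = 4.11 mA, giving V_DS = V_DD − I_D R_D = 9.26 − 4.11 × 0.308 = 7.99 V.
V_DS = 7.99 V ≥ V_ov = 2.2 V, confirming saturation.

I_D = 4.11 mA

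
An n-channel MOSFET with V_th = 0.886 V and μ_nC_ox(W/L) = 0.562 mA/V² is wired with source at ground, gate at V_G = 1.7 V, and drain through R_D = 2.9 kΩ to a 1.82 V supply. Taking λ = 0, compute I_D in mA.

V_GS = V_G = 1.7 V, so V_ov = 1.7 − 0.886 = 0.814 V.
Assume saturation: I_D = ½ k_n V_ov² = 0.5 × 0.562 × 0.814² = 0.186 mA, giving V_DS = V_DD − I_D R_D = 1.82 − 0.186 × 2.9 = 1.28 V.
V_DS = 1.28 V ≥ V_ov = 0.814 V, confirming saturation.

I_D = 0.186 mA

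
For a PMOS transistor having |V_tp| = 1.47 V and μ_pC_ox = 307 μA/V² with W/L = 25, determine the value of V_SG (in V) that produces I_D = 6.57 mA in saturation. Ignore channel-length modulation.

V_SG = 2.78 V

k_p = μ_pC_ox · (W/L) = 7.675 mA/V².
In saturation I_D = ½ k_p (V_SG − |V_tp|)², so V_SG − |V_tp| = √(2 I_D / k_p) = √(2 × 6.57 / 7.675) = 1.31 V.
V_SG = 1.47 + 1.31 = 2.78 V.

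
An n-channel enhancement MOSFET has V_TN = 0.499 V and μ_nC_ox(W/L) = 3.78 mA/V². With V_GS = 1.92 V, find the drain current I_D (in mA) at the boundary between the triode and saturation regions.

At the boundary V_DS = V_ov = V_GS − V_TN = 1.92 − 0.499 = 1.42 V.
I_D = ½ k_n V_ov² = 0.5 × 3.78 × 1.42² = 3.82 mA.

I_D = 3.82 mA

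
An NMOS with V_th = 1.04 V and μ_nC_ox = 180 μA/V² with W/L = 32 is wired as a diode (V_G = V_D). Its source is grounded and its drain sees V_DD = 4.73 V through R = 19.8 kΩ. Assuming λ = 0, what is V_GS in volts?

V_GS = 1.29 V

With gate tied to drain, V_GS = V_DS ≥ V_GS − V_th, so the device is in saturation.
k_n = μ_nC_ox · (W/L) = 5.76 mA/V².
KCL at the drain: ½ k_n (V_GS − V_th)² = (V_DD − V_GS)/R.
Let x = V_GS − 1.04. Then 57 x² + x − 3.69 = 0, giving x = 0.246 V (positive root), so V_GS = 1.29 V.
I_D = (V_DD − V_GS)/R = (4.73 − 1.29) / 19.8 = 0.174 mA.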